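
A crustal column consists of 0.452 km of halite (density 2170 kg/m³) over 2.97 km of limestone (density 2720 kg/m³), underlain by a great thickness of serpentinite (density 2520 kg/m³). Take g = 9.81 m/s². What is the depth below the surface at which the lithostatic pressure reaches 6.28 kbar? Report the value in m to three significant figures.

25200 m

Pressure at base of upper layers: 2170×9.81×452 + 2720×9.81×2970 = 8.887×10^7 Pa = 0.8887 kbar
Remaining pressure to be supplied by serpentinite: 6.280×10^8 − 8.887×10^7 = 5.391×10^8 Pa
Additional depth in serpentinite = 5.391×10^8 Pa / (2520 kg/m³ × 9.81 m/s²) = 21808 m
Total depth = 3422 m + 21808 m = 25230 m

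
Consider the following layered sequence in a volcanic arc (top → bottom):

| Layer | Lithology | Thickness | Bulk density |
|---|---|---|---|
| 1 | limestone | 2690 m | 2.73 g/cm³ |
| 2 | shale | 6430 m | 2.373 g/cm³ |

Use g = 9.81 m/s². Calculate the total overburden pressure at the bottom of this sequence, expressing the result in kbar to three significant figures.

2.22 kbar

limestone: 2730 kg/m³ × 9.81 m/s² × 2690 m = 7.204×10^7 Pa = 0.7204 kbar
shale: 2373 kg/m³ × 9.81 m/s² × 6430 m = 1.497×10^8 Pa = 1.497 kbar
Total = 0.7204 + 1.497 = 2.2173 kbar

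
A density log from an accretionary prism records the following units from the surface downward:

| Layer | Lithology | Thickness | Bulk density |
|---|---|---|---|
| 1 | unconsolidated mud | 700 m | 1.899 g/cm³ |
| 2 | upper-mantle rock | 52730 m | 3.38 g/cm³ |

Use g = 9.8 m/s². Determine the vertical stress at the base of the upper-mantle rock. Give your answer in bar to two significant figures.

unconsolidated mud: 1899 kg/m³ × 9.8 m/s² × 700 m = 1.303×10^7 Pa = 130.3 bar
upper-mantle rock: 3380 kg/m³ × 9.8 m/s² × 52730 m = 1.747×10^9 Pa = 17466 bar
Total = 130.3 + 17466 = 17597 bar

18000 bar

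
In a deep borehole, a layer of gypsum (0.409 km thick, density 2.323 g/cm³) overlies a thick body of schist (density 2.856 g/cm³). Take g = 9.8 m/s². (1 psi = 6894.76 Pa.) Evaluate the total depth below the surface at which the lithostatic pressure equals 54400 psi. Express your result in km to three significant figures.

13.5 km

Pressure at base of upper layers: 2323×9.8×409 = 9.311×10^6 Pa = 1350 psi
Remaining pressure to be supplied by schist: 3.751×10^8 − 9.311×10^6 = 3.658×10^8 Pa
Additional depth in schist = 3.658×10^8 Pa / (2856 kg/m³ × 9.8 m/s²) = 13068 m
Total depth = 409 m + 13068 m = 13477 m
= 13.477 km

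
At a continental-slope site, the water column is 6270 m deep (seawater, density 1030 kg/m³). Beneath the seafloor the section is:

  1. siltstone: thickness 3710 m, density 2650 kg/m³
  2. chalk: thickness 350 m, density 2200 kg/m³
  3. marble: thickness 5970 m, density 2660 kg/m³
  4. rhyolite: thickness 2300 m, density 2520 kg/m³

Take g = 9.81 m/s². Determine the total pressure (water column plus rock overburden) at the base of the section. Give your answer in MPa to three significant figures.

380 MPa

seawater: 1030 kg/m³ × 9.81 m/s² × 6270 m = 6.335×10^7 Pa = 63.35 MPa
siltstone: 2650 kg/m³ × 9.81 m/s² × 3710 m = 9.645×10^7 Pa = 96.45 MPa
chalk: 2200 kg/m³ × 9.81 m/s² × 350 m = 7.554×10^6 Pa = 7.554 MPa
marble: 2660 kg/m³ × 9.81 m/s² × 5970 m = 1.558×10^8 Pa = 155.8 MPa
rhyolite: 2520 kg/m³ × 9.81 m/s² × 2300 m = 5.686×10^7 Pa = 56.86 MPa
Total = 63.35 + 96.45 + 7.554 + 155.8 + 56.86 = 380.00 MPa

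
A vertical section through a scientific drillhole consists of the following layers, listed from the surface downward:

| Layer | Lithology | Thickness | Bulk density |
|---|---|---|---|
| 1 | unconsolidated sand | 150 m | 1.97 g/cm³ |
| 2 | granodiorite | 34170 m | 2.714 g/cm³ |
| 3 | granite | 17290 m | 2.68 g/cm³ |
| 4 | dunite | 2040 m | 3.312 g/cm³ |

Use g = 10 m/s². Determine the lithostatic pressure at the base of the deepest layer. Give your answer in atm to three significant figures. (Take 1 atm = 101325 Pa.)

unconsolidated sand: 1970 kg/m³ × 10 m/s² × 150 m = 2.955×10^6 Pa = 29.16 atm
granodiorite: 2714 kg/m³ × 10 m/s² × 34170 m = 9.274×10^8 Pa = 9152 atm
granite: 2680 kg/m³ × 10 m/s² × 17290 m = 4.634×10^8 Pa = 4573 atm
dunite: 3312 kg/m³ × 10 m/s² × 2040 m = 6.756×10^7 Pa = 666.8 atm
Total = 29.16 + 9152 + 4573 + 666.8 = 14422 atm

14400 atm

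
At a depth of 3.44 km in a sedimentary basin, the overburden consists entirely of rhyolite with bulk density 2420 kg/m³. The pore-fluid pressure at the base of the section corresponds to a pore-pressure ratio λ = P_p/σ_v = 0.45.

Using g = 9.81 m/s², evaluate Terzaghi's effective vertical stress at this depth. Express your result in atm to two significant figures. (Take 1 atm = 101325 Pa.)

440 atm

Overburden (lithostatic) stress σ_v:
rhyolite: 2420 kg/m³ × 9.81 m/s² × 3440 m = 8.167×10^7 Pa = 81.67 MPa
Pore pressure P_p = λ·σ_v = 0.45 × 81.67 MPa = 36.75 MPa
Effective stress σ' = σ_v − P_p = 81.67 − 36.75 = 44.916 MPa = 443.29 atm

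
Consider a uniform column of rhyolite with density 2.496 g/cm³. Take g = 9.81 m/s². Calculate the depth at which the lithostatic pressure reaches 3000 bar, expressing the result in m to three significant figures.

12300 m

h = P/(ρg) = 3000 bar / (2496 kg/m³ × 9.81 m/s²) = 3.000×10^8 Pa / 24486 Pa/m = 12252 m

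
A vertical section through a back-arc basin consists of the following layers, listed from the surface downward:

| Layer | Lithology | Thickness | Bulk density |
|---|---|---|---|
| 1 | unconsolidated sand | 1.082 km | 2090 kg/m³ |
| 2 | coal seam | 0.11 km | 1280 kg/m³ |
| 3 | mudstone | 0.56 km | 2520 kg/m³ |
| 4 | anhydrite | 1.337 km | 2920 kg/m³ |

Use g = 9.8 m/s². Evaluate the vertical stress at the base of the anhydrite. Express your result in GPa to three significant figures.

unconsolidated sand: 2090 kg/m³ × 9.8 m/s² × 1082 m = 2.216×10^7 Pa = 0.02216 GPa
coal seam: 1280 kg/m³ × 9.8 m/s² × 110 m = 1.380×10^6 Pa = 1.380×10^-3 GPa
mudstone: 2520 kg/m³ × 9.8 m/s² × 560 m = 1.383×10^7 Pa = 0.01383 GPa
anhydrite: 2920 kg/m³ × 9.8 m/s² × 1337 m = 3.826×10^7 Pa = 0.03826 GPa
Total = 0.02216 + 1.380×10^-3 + 0.01383 + 0.03826 = 0.075631 GPa

0.0756 GPa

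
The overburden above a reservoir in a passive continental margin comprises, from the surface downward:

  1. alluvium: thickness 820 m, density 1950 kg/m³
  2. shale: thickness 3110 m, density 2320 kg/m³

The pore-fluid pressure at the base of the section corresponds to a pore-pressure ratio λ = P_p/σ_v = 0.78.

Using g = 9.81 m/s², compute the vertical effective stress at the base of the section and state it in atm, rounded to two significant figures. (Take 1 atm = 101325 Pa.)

190 atm

Overburden (lithostatic) stress σ_v:
alluvium: 1950 kg/m³ × 9.81 m/s² × 820 m = 1.569×10^7 Pa = 15.69 MPa
shale: 2320 kg/m³ × 9.81 m/s² × 3110 m = 7.078×10^7 Pa = 70.78 MPa
Total = 15.69 + 70.78 = 86.467 MPa
Pore pressure P_p = λ·σ_v = 0.78 × 86.47 MPa = 67.44 MPa
Effective stress σ' = σ_v − P_p = 86.47 − 67.44 = 19.023 MPa = 187.74 atm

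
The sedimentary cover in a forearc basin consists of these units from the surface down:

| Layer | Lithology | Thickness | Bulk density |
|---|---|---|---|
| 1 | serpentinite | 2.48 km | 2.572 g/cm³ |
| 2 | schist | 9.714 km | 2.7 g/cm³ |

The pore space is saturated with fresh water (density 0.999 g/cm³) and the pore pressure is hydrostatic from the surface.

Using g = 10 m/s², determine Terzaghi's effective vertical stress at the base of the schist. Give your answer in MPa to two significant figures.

Overburden (lithostatic) stress σ_v:
serpentinite: 2572 kg/m³ × 10 m/s² × 2480 m = 6.379×10^7 Pa = 63.79 MPa
schist: 2700 kg/m³ × 10 m/s² × 9714 m = 2.623×10^8 Pa = 262.3 MPa
Total = 63.79 + 262.3 = 326.06 MPa
Pore pressure P_p = 999 kg/m³ × 10 m/s² × 12194 m = 1.218×10^8 Pa = 121.8 MPa
Effective stress σ' = σ_v − P_p = 326.1 − 121.8 = 204.25 MPa

200 MPa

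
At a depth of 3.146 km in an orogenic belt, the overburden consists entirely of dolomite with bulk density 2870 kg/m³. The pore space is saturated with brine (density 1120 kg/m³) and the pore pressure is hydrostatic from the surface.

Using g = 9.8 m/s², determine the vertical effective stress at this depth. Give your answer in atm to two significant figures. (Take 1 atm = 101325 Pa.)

530 atm

Overburden (lithostatic) stress σ_v:
dolomite: 2870 kg/m³ × 9.8 m/s² × 3146 m = 8.848×10^7 Pa = 88.48 MPa
Pore pressure P_p = 1120 kg/m³ × 9.8 m/s² × 3146 m = 3.453×10^7 Pa = 34.53 MPa
Effective stress σ' = σ_v − P_p = 88.48 − 34.53 = 53.954 MPa = 532.48 atm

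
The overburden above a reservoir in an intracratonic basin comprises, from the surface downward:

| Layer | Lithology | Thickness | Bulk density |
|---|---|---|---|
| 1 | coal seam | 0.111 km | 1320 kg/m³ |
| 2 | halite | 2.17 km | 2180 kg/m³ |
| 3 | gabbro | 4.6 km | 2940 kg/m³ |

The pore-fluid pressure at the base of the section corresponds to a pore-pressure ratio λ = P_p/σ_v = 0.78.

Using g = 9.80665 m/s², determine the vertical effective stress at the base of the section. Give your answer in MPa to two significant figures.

Overburden (lithostatic) stress σ_v:
coal seam: 1320 kg/m³ × 9.80665 m/s² × 111 m = 1.437×10^6 Pa = 1.437 MPa
halite: 2180 kg/m³ × 9.80665 m/s² × 2170 m = 4.639×10^7 Pa = 46.39 MPa
gabbro: 2940 kg/m³ × 9.80665 m/s² × 4600 m = 1.326×10^8 Pa = 132.6 MPa
Total = 1.437 + 46.39 + 132.6 = 180.45 MPa
Pore pressure P_p = λ·σ_v = 0.78 × 180.5 MPa = 140.8 MPa
Effective stress σ' = σ_v − P_p = 180.5 − 140.8 = 39.700 MPa

40 MPa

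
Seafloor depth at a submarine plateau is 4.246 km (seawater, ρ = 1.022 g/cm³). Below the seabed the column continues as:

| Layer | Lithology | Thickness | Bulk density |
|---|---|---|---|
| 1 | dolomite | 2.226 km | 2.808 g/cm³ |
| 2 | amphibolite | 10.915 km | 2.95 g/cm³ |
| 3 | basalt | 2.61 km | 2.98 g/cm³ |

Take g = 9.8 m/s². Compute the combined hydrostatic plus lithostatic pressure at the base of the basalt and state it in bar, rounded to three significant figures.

seawater: 1022 kg/m³ × 9.8 m/s² × 4246 m = 4.253×10^7 Pa = 425.3 bar
dolomite: 2808 kg/m³ × 9.8 m/s² × 2226 m = 6.126×10^7 Pa = 612.6 bar
amphibolite: 2950 kg/m³ × 9.8 m/s² × 10915 m = 3.156×10^8 Pa = 3156 bar
basalt: 2980 kg/m³ × 9.8 m/s² × 2610 m = 7.622×10^7 Pa = 762.2 bar
Total = 425.3 + 612.6 + 3156 + 762.2 = 4955.6 bar

4960 bar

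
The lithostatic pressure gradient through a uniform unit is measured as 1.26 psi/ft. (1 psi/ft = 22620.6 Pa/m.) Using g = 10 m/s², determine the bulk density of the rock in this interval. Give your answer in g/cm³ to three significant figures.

ρ = (dP/dz)/g = 1.26 psi/ft / 10 m/s² = 28502 Pa/m / 10 m/s² = 2850.2 kg/m³
= 2.850 g/cm³

2.85 g/cm³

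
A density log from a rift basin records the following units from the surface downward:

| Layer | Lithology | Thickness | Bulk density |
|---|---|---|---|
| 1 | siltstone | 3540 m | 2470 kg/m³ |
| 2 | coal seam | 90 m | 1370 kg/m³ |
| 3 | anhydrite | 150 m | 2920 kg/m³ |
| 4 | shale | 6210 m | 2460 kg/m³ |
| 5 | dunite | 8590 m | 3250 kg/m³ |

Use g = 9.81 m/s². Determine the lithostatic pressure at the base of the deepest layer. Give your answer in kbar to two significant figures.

siltstone: 2470 kg/m³ × 9.81 m/s² × 3540 m = 8.578×10^7 Pa = 0.8578 kbar
coal seam: 1370 kg/m³ × 9.81 m/s² × 90 m = 1.210×10^6 Pa = 0.01210 kbar
anhydrite: 2920 kg/m³ × 9.81 m/s² × 150 m = 4.297×10^6 Pa = 0.04297 kbar
shale: 2460 kg/m³ × 9.81 m/s² × 6210 m = 1.499×10^8 Pa = 1.499 kbar
dunite: 3250 kg/m³ × 9.81 m/s² × 8590 m = 2.739×10^8 Pa = 2.739 kbar
Total = 0.8578 + 0.01210 + 0.04297 + 1.499 + 2.739 = 5.1502 kbar

5.2 kbar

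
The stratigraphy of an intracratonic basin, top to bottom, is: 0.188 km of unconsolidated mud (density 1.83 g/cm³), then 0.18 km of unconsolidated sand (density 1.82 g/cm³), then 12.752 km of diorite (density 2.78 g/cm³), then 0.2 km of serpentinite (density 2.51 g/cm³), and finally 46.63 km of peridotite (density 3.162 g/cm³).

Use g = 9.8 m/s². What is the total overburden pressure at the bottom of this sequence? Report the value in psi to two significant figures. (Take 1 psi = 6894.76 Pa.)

unconsolidated mud: 1830 kg/m³ × 9.8 m/s² × 188 m = 3.372×10^6 Pa = 489.0 psi
unconsolidated sand: 1820 kg/m³ × 9.8 m/s² × 180 m = 3.210×10^6 Pa = 465.6 psi
diorite: 2780 kg/m³ × 9.8 m/s² × 12752 m = 3.474×10^8 Pa = 50388 psi
serpentinite: 2510 kg/m³ × 9.8 m/s² × 200 m = 4.920×10^6 Pa = 713.5 psi
peridotite: 3162 kg/m³ × 9.8 m/s² × 46630 m = 1.445×10^9 Pa = 2.096×10^5 psi
Total = 489.0 + 465.6 + 50388 + 713.5 + 2.096×10^5 = 2.6163×10^5 psi

260000 psi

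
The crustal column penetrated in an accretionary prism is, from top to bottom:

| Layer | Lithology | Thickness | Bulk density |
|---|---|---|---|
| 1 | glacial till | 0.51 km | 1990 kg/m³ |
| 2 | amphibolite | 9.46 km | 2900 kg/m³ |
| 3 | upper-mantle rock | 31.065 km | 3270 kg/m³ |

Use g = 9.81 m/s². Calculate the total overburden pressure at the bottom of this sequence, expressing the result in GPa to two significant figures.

1.3 GPa

glacial till: 1990 kg/m³ × 9.81 m/s² × 510 m = 9.956×10^6 Pa = 9.956×10^-3 GPa
amphibolite: 2900 kg/m³ × 9.81 m/s² × 9460 m = 2.691×10^8 Pa = 0.2691 GPa
upper-mantle rock: 3270 kg/m³ × 9.81 m/s² × 31065 m = 9.965×10^8 Pa = 0.9965 GPa
Total = 9.956×10^-3 + 0.2691 + 0.9965 = 1.2756 GPa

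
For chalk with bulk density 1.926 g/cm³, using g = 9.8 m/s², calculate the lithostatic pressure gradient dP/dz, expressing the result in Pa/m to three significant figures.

18900 Pa/m

dP/dz = ρg = 1926 kg/m³ × 9.8 m/s² = 18875 Pa/m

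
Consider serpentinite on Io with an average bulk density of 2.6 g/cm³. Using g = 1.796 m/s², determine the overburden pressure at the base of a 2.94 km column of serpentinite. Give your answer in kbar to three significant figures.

serpentinite: 2600 kg/m³ × 1.796 m/s² × 2940 m = 1.373×10^7 Pa = 0.1373 kbar

0.137 kbar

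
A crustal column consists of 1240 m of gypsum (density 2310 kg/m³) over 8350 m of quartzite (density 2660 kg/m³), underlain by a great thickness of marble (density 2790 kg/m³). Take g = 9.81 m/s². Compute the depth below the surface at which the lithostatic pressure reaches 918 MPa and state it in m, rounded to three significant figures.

Pressure at base of upper layers: 2310×9.81×1240 + 2660×9.81×8350 = 2.460×10^8 Pa = 246.0 MPa
Remaining pressure to be supplied by marble: 9.180×10^8 − 2.460×10^8 = 6.720×10^8 Pa
Additional depth in marble = 6.720×10^8 Pa / (2790 kg/m³ × 9.81 m/s²) = 24553 m
Total depth = 9590 m + 24553 m = 34143 m

34100 m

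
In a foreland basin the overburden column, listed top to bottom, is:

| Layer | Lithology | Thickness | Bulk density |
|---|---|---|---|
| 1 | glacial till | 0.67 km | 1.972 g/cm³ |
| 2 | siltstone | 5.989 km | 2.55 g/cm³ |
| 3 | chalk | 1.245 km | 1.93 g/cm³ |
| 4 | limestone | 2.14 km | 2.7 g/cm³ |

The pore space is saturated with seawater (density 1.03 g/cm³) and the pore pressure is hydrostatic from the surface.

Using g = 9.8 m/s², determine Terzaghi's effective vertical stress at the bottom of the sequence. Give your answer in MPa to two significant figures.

140 MPa

Overburden (lithostatic) stress σ_v:
glacial till: 1972 kg/m³ × 9.8 m/s² × 670 m = 1.295×10^7 Pa = 12.95 MPa
siltstone: 2550 kg/m³ × 9.8 m/s² × 5989 m = 1.497×10^8 Pa = 149.7 MPa
chalk: 1930 kg/m³ × 9.8 m/s² × 1245 m = 2.355×10^7 Pa = 23.55 MPa
limestone: 2700 kg/m³ × 9.8 m/s² × 2140 m = 5.662×10^7 Pa = 56.62 MPa
Total = 12.95 + 149.7 + 23.55 + 56.62 = 242.79 MPa
Pore pressure P_p = 1030 kg/m³ × 9.8 m/s² × 10044 m = 1.014×10^8 Pa = 101.4 MPa
Effective stress σ' = σ_v − P_p = 242.8 − 101.4 = 141.40 MPa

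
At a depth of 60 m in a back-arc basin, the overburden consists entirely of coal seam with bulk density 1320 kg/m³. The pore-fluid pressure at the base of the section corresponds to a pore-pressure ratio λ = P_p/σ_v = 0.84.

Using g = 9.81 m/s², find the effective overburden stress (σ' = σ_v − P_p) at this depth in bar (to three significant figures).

Overburden (lithostatic) stress σ_v:
coal seam: 1320 kg/m³ × 9.81 m/s² × 60 m = 7.770×10^5 Pa = 0.7770 MPa
Pore pressure P_p = λ·σ_v = 0.84 × 0.7770 MPa = 0.6526 MPa
Effective stress σ' = σ_v − P_p = 0.7770 − 0.6526 = 0.12431 MPa = 1.2431 bar

1.24 bar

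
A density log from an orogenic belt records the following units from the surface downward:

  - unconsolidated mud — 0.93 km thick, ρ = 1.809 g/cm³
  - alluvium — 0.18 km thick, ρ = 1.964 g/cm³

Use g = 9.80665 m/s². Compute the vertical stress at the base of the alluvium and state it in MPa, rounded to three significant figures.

unconsolidated mud: 1809 kg/m³ × 9.80665 m/s² × 930 m = 1.650×10^7 Pa = 16.50 MPa
alluvium: 1964 kg/m³ × 9.80665 m/s² × 180 m = 3.467×10^6 Pa = 3.467 MPa
Total = 16.50 + 3.467 = 19.965 MPa

20.0 MPa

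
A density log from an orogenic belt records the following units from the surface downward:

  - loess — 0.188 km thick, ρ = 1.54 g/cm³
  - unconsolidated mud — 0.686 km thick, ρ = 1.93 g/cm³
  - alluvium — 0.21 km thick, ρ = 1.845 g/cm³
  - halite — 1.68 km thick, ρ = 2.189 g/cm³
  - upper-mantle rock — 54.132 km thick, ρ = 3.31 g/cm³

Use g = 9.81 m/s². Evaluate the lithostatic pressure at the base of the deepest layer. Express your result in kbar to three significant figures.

18.1 kbar

loess: 1540 kg/m³ × 9.81 m/s² × 188 m = 2.840×10^6 Pa = 0.02840 kbar
unconsolidated mud: 1930 kg/m³ × 9.81 m/s² × 686 m = 1.299×10^7 Pa = 0.1299 kbar
alluvium: 1845 kg/m³ × 9.81 m/s² × 210 m = 3.801×10^6 Pa = 0.03801 kbar
halite: 2189 kg/m³ × 9.81 m/s² × 1680 m = 3.608×10^7 Pa = 0.3608 kbar
upper-mantle rock: 3310 kg/m³ × 9.81 m/s² × 54132 m = 1.758×10^9 Pa = 17.58 kbar
Total = 0.02840 + 0.1299 + 0.03801 + 0.3608 + 17.58 = 18.134 kbar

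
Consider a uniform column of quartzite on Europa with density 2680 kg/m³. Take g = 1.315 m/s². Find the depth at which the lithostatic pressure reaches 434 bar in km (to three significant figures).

h = P/(ρg) = 434 bar / (2680 kg/m³ × 1.315 m/s²) = 4.340×10^7 Pa / 3524.2 Pa/m = 12315 m
= 12.315 km

12.3 km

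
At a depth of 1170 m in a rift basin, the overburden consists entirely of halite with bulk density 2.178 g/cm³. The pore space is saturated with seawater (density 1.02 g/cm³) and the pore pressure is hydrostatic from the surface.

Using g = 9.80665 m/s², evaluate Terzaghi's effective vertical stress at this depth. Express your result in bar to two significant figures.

130 bar

Overburden (lithostatic) stress σ_v:
halite: 2178 kg/m³ × 9.80665 m/s² × 1170 m = 2.499×10^7 Pa = 24.99 MPa
Pore pressure P_p = 1020 kg/m³ × 9.80665 m/s² × 1170 m = 1.170×10^7 Pa = 11.70 MPa
Effective stress σ' = σ_v − P_p = 24.99 − 11.70 = 13.287 MPa = 132.87 bar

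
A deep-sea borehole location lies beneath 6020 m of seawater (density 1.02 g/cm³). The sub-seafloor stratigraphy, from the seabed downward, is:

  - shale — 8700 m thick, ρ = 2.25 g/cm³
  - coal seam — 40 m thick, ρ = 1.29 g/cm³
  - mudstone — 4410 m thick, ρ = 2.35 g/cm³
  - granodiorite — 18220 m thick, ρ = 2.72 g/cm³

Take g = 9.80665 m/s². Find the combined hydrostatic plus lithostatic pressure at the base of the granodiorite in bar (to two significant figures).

8400 bar

seawater: 1020 kg/m³ × 9.80665 m/s² × 6020 m = 6.022×10^7 Pa = 602.2 bar
shale: 2250 kg/m³ × 9.80665 m/s² × 8700 m = 1.920×10^8 Pa = 1920 bar
coal seam: 1290 kg/m³ × 9.80665 m/s² × 40 m = 5.060×10^5 Pa = 5.060 bar
mudstone: 2350 kg/m³ × 9.80665 m/s² × 4410 m = 1.016×10^8 Pa = 1016 bar
granodiorite: 2720 kg/m³ × 9.80665 m/s² × 18220 m = 4.860×10^8 Pa = 4860 bar
Total = 602.2 + 1920 + 5.060 + 1016 + 4860 = 8403.2 bar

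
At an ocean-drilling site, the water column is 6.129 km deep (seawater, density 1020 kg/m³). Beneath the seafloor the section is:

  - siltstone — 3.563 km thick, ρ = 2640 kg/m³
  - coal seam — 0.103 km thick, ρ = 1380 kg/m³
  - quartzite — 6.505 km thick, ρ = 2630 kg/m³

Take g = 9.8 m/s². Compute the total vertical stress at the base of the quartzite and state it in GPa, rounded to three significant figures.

0.323 GPa

seawater: 1020 kg/m³ × 9.8 m/s² × 6129 m = 6.127×10^7 Pa = 0.06127 GPa
siltstone: 2640 kg/m³ × 9.8 m/s² × 3563 m = 9.218×10^7 Pa = 0.09218 GPa
coal seam: 1380 kg/m³ × 9.8 m/s² × 103 m = 1.393×10^6 Pa = 1.393×10^-3 GPa
quartzite: 2630 kg/m³ × 9.8 m/s² × 6505 m = 1.677×10^8 Pa = 0.1677 GPa
Total = 0.06127 + 0.09218 + 1.393×10^-3 + 0.1677 = 0.32250 GPa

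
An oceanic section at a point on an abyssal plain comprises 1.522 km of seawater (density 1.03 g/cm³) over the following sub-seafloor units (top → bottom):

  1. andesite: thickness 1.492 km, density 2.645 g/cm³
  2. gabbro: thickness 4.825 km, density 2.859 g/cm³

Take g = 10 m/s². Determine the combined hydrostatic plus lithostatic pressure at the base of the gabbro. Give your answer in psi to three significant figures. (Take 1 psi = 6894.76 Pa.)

28000 psi

seawater: 1030 kg/m³ × 10 m/s² × 1522 m = 1.568×10^7 Pa = 2274 psi
andesite: 2645 kg/m³ × 10 m/s² × 1492 m = 3.946×10^7 Pa = 5724 psi
gabbro: 2859 kg/m³ × 10 m/s² × 4825 m = 1.379×10^8 Pa = 20007 psi
Total = 2274 + 5724 + 20007 = 28005 psi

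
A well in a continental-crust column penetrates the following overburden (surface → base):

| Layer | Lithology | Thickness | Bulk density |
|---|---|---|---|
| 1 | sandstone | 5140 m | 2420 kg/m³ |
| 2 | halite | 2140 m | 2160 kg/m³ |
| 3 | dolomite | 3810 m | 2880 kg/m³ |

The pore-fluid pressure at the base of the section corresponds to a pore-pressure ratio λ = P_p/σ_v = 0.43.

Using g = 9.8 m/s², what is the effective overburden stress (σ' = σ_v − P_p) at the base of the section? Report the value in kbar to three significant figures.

Overburden (lithostatic) stress σ_v:
sandstone: 2420 kg/m³ × 9.8 m/s² × 5140 m = 1.219×10^8 Pa = 121.9 MPa
halite: 2160 kg/m³ × 9.8 m/s² × 2140 m = 4.530×10^7 Pa = 45.30 MPa
dolomite: 2880 kg/m³ × 9.8 m/s² × 3810 m = 1.075×10^8 Pa = 107.5 MPa
Total = 121.9 + 45.30 + 107.5 = 274.73 MPa
Pore pressure P_p = λ·σ_v = 0.43 × 274.7 MPa = 118.1 MPa
Effective stress σ' = σ_v − P_p = 274.7 − 118.1 = 156.60 MPa = 1.5660 kbar

1.57 kbar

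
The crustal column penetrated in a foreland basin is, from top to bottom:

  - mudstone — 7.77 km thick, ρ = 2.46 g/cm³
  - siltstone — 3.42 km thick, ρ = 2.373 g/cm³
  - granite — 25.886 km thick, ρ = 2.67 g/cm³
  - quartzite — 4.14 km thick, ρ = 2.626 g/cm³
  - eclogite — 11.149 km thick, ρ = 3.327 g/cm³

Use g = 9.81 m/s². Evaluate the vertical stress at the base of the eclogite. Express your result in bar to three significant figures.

14200 bar

mudstone: 2460 kg/m³ × 9.81 m/s² × 7770 m = 1.875×10^8 Pa = 1875 bar
siltstone: 2373 kg/m³ × 9.81 m/s² × 3420 m = 7.961×10^7 Pa = 796.1 bar
granite: 2670 kg/m³ × 9.81 m/s² × 25886 m = 6.780×10^8 Pa = 6780 bar
quartzite: 2626 kg/m³ × 9.81 m/s² × 4140 m = 1.067×10^8 Pa = 1067 bar
eclogite: 3327 kg/m³ × 9.81 m/s² × 11149 m = 3.639×10^8 Pa = 3639 bar
Total = 1875 + 796.1 + 6780 + 1067 + 3639 = 14157 bar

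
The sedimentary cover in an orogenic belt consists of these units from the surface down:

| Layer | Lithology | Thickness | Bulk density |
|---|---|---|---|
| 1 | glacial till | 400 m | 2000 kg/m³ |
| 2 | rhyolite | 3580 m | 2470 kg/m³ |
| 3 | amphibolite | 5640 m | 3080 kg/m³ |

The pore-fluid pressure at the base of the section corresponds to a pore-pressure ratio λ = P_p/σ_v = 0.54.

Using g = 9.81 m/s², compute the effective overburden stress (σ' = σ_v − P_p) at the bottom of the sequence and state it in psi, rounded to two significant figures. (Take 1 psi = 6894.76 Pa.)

Overburden (lithostatic) stress σ_v:
glacial till: 2000 kg/m³ × 9.81 m/s² × 400 m = 7.848×10^6 Pa = 7.848 MPa
rhyolite: 2470 kg/m³ × 9.81 m/s² × 3580 m = 8.675×10^7 Pa = 86.75 MPa
amphibolite: 3080 kg/m³ × 9.81 m/s² × 5640 m = 1.704×10^8 Pa = 170.4 MPa
Total = 7.848 + 86.75 + 170.4 = 265.01 MPa
Pore pressure P_p = λ·σ_v = 0.54 × 265.0 MPa = 143.1 MPa
Effective stress σ' = σ_v − P_p = 265.0 − 143.1 = 121.90 MPa = 17680 psi

18000 psi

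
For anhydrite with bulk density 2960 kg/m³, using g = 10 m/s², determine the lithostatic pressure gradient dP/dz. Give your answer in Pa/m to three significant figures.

29600 Pa/m

dP/dz = ρg = 2960 kg/m³ × 10 m/s² = 29600 Pa/m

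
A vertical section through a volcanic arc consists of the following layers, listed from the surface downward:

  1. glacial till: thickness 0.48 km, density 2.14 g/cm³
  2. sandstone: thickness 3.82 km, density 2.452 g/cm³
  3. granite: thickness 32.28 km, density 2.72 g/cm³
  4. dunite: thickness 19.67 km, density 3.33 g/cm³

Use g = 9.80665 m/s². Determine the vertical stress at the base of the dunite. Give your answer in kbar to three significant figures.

16.1 kbar

glacial till: 2140 kg/m³ × 9.80665 m/s² × 480 m = 1.007×10^7 Pa = 0.1007 kbar
sandstone: 2452 kg/m³ × 9.80665 m/s² × 3820 m = 9.186×10^7 Pa = 0.9186 kbar
granite: 2720 kg/m³ × 9.80665 m/s² × 32280 m = 8.610×10^8 Pa = 8.610 kbar
dunite: 3330 kg/m³ × 9.80665 m/s² × 19670 m = 6.423×10^8 Pa = 6.423 kbar
Total = 0.1007 + 0.9186 + 8.610 + 6.423 = 16.053 kbar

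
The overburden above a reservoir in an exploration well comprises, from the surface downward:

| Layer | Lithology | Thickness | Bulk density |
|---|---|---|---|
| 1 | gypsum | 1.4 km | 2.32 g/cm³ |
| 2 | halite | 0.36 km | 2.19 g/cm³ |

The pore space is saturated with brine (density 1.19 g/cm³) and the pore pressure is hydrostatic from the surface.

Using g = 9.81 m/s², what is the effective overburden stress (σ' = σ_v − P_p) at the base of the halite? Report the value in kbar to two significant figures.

Overburden (lithostatic) stress σ_v:
gypsum: 2320 kg/m³ × 9.81 m/s² × 1400 m = 3.186×10^7 Pa = 31.86 MPa
halite: 2190 kg/m³ × 9.81 m/s² × 360 m = 7.734×10^6 Pa = 7.734 MPa
Total = 31.86 + 7.734 = 39.597 MPa
Pore pressure P_p = 1190 kg/m³ × 9.81 m/s² × 1760 m = 2.055×10^7 Pa = 20.55 MPa
Effective stress σ' = σ_v − P_p = 39.60 − 20.55 = 19.051 MPa = 0.19051 kbar

0.19 kbar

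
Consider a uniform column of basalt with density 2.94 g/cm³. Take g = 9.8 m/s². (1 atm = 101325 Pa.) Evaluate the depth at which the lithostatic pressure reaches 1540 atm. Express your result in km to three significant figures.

5.42 km

h = P/(ρg) = 1540 atm / (2940 kg/m³ × 9.8 m/s²) = 1.560×10^8 Pa / 28812 Pa/m = 5415.8 m
= 5.4158 km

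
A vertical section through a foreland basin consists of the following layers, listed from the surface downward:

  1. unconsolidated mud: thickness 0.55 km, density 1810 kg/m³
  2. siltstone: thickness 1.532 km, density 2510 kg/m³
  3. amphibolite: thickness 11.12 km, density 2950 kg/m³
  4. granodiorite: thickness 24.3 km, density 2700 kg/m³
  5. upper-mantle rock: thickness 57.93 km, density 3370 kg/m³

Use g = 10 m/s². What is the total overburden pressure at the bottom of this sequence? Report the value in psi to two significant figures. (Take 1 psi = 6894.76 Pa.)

unconsolidated mud: 1810 kg/m³ × 10 m/s² × 550 m = 9.955×10^6 Pa = 1444 psi
siltstone: 2510 kg/m³ × 10 m/s² × 1532 m = 3.845×10^7 Pa = 5577 psi
amphibolite: 2950 kg/m³ × 10 m/s² × 11120 m = 3.280×10^8 Pa = 47578 psi
granodiorite: 2700 kg/m³ × 10 m/s² × 24300 m = 6.561×10^8 Pa = 95159 psi
upper-mantle rock: 3370 kg/m³ × 10 m/s² × 57930 m = 1.952×10^9 Pa = 2.831×10^5 psi
Total = 1444 + 5577 + 47578 + 95159 + 2.831×10^5 = 4.3291×10^5 psi

430000 psi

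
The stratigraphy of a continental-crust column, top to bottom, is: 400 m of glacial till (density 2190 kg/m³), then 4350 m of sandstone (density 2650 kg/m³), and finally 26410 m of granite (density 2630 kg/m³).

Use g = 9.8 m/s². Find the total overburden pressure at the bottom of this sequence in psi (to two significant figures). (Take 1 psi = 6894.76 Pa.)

glacial till: 2190 kg/m³ × 9.8 m/s² × 400 m = 8.585×10^6 Pa = 1245 psi
sandstone: 2650 kg/m³ × 9.8 m/s² × 4350 m = 1.130×10^8 Pa = 16385 psi
granite: 2630 kg/m³ × 9.8 m/s² × 26410 m = 6.807×10^8 Pa = 98726 psi
Total = 1245 + 16385 + 98726 = 1.1636×10^5 psi

120000 psi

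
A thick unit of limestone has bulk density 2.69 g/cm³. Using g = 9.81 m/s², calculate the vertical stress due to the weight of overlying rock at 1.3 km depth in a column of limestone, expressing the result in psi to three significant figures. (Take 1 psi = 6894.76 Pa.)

4980 psi

limestone: 2690 kg/m³ × 9.81 m/s² × 1300 m = 3.431×10^7 Pa = 4976 psi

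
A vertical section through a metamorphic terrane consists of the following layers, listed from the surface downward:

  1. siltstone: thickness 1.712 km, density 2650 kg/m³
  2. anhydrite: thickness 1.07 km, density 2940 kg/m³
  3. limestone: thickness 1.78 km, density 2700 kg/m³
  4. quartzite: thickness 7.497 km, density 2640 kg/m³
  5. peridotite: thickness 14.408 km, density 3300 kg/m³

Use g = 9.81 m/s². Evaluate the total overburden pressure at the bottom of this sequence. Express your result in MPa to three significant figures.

783 MPa

siltstone: 2650 kg/m³ × 9.81 m/s² × 1712 m = 4.451×10^7 Pa = 44.51 MPa
anhydrite: 2940 kg/m³ × 9.81 m/s² × 1070 m = 3.086×10^7 Pa = 30.86 MPa
limestone: 2700 kg/m³ × 9.81 m/s² × 1780 m = 4.715×10^7 Pa = 47.15 MPa
quartzite: 2640 kg/m³ × 9.81 m/s² × 7497 m = 1.942×10^8 Pa = 194.2 MPa
peridotite: 3300 kg/m³ × 9.81 m/s² × 14408 m = 4.664×10^8 Pa = 466.4 MPa
Total = 44.51 + 30.86 + 47.15 + 194.2 + 466.4 = 783.10 MPa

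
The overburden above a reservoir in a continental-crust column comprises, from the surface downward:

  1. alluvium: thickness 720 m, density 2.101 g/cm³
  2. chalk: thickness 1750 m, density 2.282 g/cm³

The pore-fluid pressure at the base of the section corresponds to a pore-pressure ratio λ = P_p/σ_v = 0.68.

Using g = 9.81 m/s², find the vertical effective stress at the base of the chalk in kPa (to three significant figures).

Overburden (lithostatic) stress σ_v:
alluvium: 2101 kg/m³ × 9.81 m/s² × 720 m = 1.484×10^7 Pa = 14.84 MPa
chalk: 2282 kg/m³ × 9.81 m/s² × 1750 m = 3.918×10^7 Pa = 39.18 MPa
Total = 14.84 + 39.18 = 54.016 MPa
Pore pressure P_p = λ·σ_v = 0.68 × 54.02 MPa = 36.73 MPa
Effective stress σ' = σ_v − P_p = 54.02 − 36.73 = 17.285 MPa = 17285 kPa

17300 kPa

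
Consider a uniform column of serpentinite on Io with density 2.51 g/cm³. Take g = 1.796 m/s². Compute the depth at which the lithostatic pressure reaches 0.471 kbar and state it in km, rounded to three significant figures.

h = P/(ρg) = 0.471 kbar / (2510 kg/m³ × 1.796 m/s²) = 4.710×10^7 Pa / 4508.0 Pa/m = 10448 m
= 10.448 km

10.4 km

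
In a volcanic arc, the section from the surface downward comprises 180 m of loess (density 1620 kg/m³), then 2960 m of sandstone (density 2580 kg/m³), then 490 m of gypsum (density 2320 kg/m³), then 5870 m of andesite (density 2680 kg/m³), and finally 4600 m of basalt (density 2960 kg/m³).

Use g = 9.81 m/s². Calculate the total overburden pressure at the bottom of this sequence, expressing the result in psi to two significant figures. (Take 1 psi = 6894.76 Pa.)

55000 psi

loess: 1620 kg/m³ × 9.81 m/s² × 180 m = 2.861×10^6 Pa = 414.9 psi
sandstone: 2580 kg/m³ × 9.81 m/s² × 2960 m = 7.492×10^7 Pa = 10866 psi
gypsum: 2320 kg/m³ × 9.81 m/s² × 490 m = 1.115×10^7 Pa = 1617 psi
andesite: 2680 kg/m³ × 9.81 m/s² × 5870 m = 1.543×10^8 Pa = 22383 psi
basalt: 2960 kg/m³ × 9.81 m/s² × 4600 m = 1.336×10^8 Pa = 19373 psi
Total = 414.9 + 10866 + 1617 + 22383 + 19373 = 54655 psi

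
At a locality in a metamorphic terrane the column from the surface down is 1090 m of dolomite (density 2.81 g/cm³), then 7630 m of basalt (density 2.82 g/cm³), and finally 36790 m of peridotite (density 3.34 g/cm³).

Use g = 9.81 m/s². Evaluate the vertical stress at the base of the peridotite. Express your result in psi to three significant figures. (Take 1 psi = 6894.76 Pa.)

dolomite: 2810 kg/m³ × 9.81 m/s² × 1090 m = 3.005×10^7 Pa = 4358 psi
basalt: 2820 kg/m³ × 9.81 m/s² × 7630 m = 2.111×10^8 Pa = 30614 psi
peridotite: 3340 kg/m³ × 9.81 m/s² × 36790 m = 1.205×10^9 Pa = 1.748×10^5 psi
Total = 4358 + 30614 + 1.748×10^5 = 2.0981×10^5 psi

210000 psi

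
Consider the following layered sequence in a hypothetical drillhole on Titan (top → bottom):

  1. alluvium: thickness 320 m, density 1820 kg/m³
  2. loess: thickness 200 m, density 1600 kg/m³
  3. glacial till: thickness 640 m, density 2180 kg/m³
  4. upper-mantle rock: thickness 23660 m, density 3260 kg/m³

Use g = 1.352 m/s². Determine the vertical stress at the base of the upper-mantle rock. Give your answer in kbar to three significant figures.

alluvium: 1820 kg/m³ × 1.352 m/s² × 320 m = 7.874×10^5 Pa = 7.874×10^-3 kbar
loess: 1600 kg/m³ × 1.352 m/s² × 200 m = 4.326×10^5 Pa = 4.326×10^-3 kbar
glacial till: 2180 kg/m³ × 1.352 m/s² × 640 m = 1.886×10^6 Pa = 0.01886 kbar
upper-mantle rock: 3260 kg/m³ × 1.352 m/s² × 23660 m = 1.043×10^8 Pa = 1.043 kbar
Total = 7.874×10^-3 + 4.326×10^-3 + 0.01886 + 1.043 = 1.0739 kbar

1.07 kbar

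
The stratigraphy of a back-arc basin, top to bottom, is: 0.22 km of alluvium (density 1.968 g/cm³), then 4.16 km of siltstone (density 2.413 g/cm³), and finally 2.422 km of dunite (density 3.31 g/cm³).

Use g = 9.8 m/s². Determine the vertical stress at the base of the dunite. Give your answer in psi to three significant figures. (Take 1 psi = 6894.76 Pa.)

26300 psi

alluvium: 1968 kg/m³ × 9.8 m/s² × 220 m = 4.243×10^6 Pa = 615.4 psi
siltstone: 2413 kg/m³ × 9.8 m/s² × 4160 m = 9.837×10^7 Pa = 14268 psi
dunite: 3310 kg/m³ × 9.8 m/s² × 2422 m = 7.856×10^7 Pa = 11395 psi
Total = 615.4 + 14268 + 11395 = 26278 psi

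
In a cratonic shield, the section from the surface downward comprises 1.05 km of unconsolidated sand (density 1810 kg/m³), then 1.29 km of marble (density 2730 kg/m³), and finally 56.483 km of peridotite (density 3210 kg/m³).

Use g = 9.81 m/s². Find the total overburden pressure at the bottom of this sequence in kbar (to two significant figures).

18 kbar

unconsolidated sand: 1810 kg/m³ × 9.81 m/s² × 1050 m = 1.864×10^7 Pa = 0.1864 kbar
marble: 2730 kg/m³ × 9.81 m/s² × 1290 m = 3.455×10^7 Pa = 0.3455 kbar
peridotite: 3210 kg/m³ × 9.81 m/s² × 56483 m = 1.779×10^9 Pa = 17.79 kbar
Total = 0.1864 + 0.3455 + 17.79 = 18.318 kbar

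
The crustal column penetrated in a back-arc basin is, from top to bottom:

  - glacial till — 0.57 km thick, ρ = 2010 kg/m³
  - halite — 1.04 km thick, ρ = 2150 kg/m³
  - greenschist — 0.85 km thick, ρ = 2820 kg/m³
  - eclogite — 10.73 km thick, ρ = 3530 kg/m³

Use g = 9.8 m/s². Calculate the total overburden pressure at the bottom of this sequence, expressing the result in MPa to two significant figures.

430 MPa

glacial till: 2010 kg/m³ × 9.8 m/s² × 570 m = 1.123×10^7 Pa = 11.23 MPa
halite: 2150 kg/m³ × 9.8 m/s² × 1040 m = 2.191×10^7 Pa = 21.91 MPa
greenschist: 2820 kg/m³ × 9.8 m/s² × 850 m = 2.349×10^7 Pa = 23.49 MPa
eclogite: 3530 kg/m³ × 9.8 m/s² × 10730 m = 3.712×10^8 Pa = 371.2 MPa
Total = 11.23 + 21.91 + 23.49 + 371.2 = 427.82 MPa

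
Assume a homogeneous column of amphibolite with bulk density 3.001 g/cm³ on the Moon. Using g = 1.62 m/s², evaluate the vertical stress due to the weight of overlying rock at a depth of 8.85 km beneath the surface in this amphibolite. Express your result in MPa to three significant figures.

amphibolite: 3001 kg/m³ × 1.62 m/s² × 8850 m = 4.303×10^7 Pa = 43.03 MPa

43.0 MPa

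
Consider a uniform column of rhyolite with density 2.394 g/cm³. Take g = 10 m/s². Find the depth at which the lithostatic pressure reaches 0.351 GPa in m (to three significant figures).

14700 m

h = P/(ρg) = 0.351 GPa / (2394 kg/m³ × 10 m/s²) = 3.510×10^8 Pa / 23940 Pa/m = 14662 m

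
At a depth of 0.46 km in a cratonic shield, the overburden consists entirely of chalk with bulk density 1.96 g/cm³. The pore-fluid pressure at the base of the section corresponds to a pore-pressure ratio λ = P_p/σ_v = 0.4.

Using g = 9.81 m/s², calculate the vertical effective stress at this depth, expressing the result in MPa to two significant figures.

Overburden (lithostatic) stress σ_v:
chalk: 1960 kg/m³ × 9.81 m/s² × 460 m = 8.845×10^6 Pa = 8.845 MPa
Pore pressure P_p = λ·σ_v = 0.4 × 8.845 MPa = 3.538 MPa
Effective stress σ' = σ_v − P_p = 8.845 − 3.538 = 5.3068 MPa

5.3 MPa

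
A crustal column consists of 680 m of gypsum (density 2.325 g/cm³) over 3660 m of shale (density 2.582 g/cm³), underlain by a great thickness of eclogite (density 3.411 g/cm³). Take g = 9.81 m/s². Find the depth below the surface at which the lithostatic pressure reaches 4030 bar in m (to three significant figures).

13100 m

Pressure at base of upper layers: 2325×9.81×680 + 2582×9.81×3660 = 1.082×10^8 Pa = 1082 bar
Remaining pressure to be supplied by eclogite: 4.030×10^8 − 1.082×10^8 = 2.948×10^8 Pa
Additional depth in eclogite = 2.948×10^8 Pa / (3411 kg/m³ × 9.81 m/s²) = 8809.6 m
Total depth = 4340 m + 8809.6 m = 13150 m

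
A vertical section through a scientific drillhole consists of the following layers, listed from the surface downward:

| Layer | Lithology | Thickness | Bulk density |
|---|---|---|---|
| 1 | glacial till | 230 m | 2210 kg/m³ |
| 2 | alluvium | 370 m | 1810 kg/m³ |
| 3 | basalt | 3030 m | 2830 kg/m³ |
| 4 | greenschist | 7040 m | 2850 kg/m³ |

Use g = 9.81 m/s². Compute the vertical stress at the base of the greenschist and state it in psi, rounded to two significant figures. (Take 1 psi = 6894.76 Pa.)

42000 psi

glacial till: 2210 kg/m³ × 9.81 m/s² × 230 m = 4.986×10^6 Pa = 723.2 psi
alluvium: 1810 kg/m³ × 9.81 m/s² × 370 m = 6.570×10^6 Pa = 952.9 psi
basalt: 2830 kg/m³ × 9.81 m/s² × 3030 m = 8.412×10^7 Pa = 12201 psi
greenschist: 2850 kg/m³ × 9.81 m/s² × 7040 m = 1.968×10^8 Pa = 28547 psi
Total = 723.2 + 952.9 + 12201 + 28547 = 42424 psi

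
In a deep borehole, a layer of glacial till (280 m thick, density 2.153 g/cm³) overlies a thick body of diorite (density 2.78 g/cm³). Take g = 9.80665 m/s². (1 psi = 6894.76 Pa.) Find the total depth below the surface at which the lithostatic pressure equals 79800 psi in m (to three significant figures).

Pressure at base of upper layers: 2153×9.80665×280 = 5.912×10^6 Pa = 857.4 psi
Remaining pressure to be supplied by diorite: 5.502×10^8 − 5.912×10^6 = 5.443×10^8 Pa
Additional depth in diorite = 5.443×10^8 Pa / (2780 kg/m³ × 9.80665 m/s²) = 19965 m
Total depth = 280 m + 19965 m = 20245 m

20200 m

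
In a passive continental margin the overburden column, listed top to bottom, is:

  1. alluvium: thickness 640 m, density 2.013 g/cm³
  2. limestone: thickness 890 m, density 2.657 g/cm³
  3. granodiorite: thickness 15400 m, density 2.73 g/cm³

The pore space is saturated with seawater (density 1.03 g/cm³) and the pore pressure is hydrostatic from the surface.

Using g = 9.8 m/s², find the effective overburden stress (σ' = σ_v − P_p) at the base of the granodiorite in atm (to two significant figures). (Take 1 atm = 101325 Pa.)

Overburden (lithostatic) stress σ_v:
alluvium: 2013 kg/m³ × 9.8 m/s² × 640 m = 1.263×10^7 Pa = 12.63 MPa
limestone: 2657 kg/m³ × 9.8 m/s² × 890 m = 2.317×10^7 Pa = 23.17 MPa
granodiorite: 2730 kg/m³ × 9.8 m/s² × 15400 m = 4.120×10^8 Pa = 412.0 MPa
Total = 12.63 + 23.17 + 412.0 = 447.81 MPa
Pore pressure P_p = 1030 kg/m³ × 9.8 m/s² × 16930 m = 1.709×10^8 Pa = 170.9 MPa
Effective stress σ' = σ_v − P_p = 447.8 − 170.9 = 276.92 MPa = 2733.0 atm

2700 atm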